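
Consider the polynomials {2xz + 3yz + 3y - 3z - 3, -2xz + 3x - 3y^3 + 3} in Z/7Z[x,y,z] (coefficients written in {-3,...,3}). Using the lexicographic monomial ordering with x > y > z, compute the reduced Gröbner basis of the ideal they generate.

G = {x - y^3 + yz + y - z, y^3z - yz^2 - 3yz - 2y + z^2 + 2z + 2}

f_1 = 2xz + 3yz + 3y - 3z - 3, LT = xz.
f_2 = -2xz + 3x - 3y^3 + 3, LT = xz.

S(f_1,f_2): lcm = xz. S = -2x + 2y^3 - 2yz - 2y + 2z.
  leading term x: no divisor's leading term divides it; move -2x to the remainder.
  leading term y^3: no divisor's leading term divides it; move 2y^3 to the remainder.
  leading term yz: no divisor's leading term divides it; move -2yz to the remainder.
  leading term y: no divisor's leading term divides it; move -2y to the remainder.
  leading term z: no divisor's leading term divides it; move 2z to the remainder.
  remainder -2x + 2y^3 - 2yz - 2y + 2z ≠ 0; add g_3 = -2x + 2y^3 - 2yz - 2y + 2z to the basis.

S(f_1,g_3): lcm = xz. S = y^3z - yz^2 - 3yz - 2y + z^2 + 2z + 2.
  leading term y^3z: no divisor's leading term divides it; move y^3z to the remainder.
  leading term yz^2: no divisor's leading term divides it; move -yz^2 to the remainder.
  leading term yz: no divisor's leading term divides it; move -3yz to the remainder.
  leading term y: no divisor's leading term divides it; move -2y to the remainder.
  leading term z^2: no divisor's leading term divides it; move z^2 to the remainder.
  leading term z: no divisor's leading term divides it; move 2z to the remainder.
  leading term 1: no divisor's leading term divides it; move 2 to the remainder.
  remainder y^3z - yz^2 - 3yz - 2y + z^2 + 2z + 2 ≠ 0; add g_4 = y^3z - yz^2 - 3yz - 2y + z^2 + 2z + 2 to the basis.

The other S-polynomials (S(f_2,g_3), S(f_1,g_4), S(f_2,g_4), S(g_3,g_4)) all reduce to 0 modulo the current basis, so we have a Gröbner basis.
Inter-reduce: drop elements whose leading term is divisible by another's, tail-reduce, and make monic.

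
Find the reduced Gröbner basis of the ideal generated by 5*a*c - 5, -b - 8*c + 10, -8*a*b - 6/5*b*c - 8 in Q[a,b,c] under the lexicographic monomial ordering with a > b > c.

f_1 = 5*a*c - 5, LT = a*c.
f_2 = -b - 8*c + 10, LT = b.
f_3 = -8*a*b - 6/5*b*c - 8, LT = a*b.

S(f_1,f_3): lcm = a*b*c. S = -3/20*b*c**2 - b - c.
  leading term b*c**2: subtract (3/20*c**2)·f_2 from -3/20*b*c**2 - b - c → -b + 6/5*c**3 - 3/2*c**2 - c
  leading term b: subtract (1)·f_2 from -b + 6/5*c**3 - 3/2*c**2 - c → 6/5*c**3 - 3/2*c**2 + 7*c - 10
  leading term c**3: no divisor's leading term divides it; move 6/5*c**3 to the remainder.
  leading term c**2: no divisor's leading term divides it; move -3/2*c**2 to the remainder.
  leading term c: no divisor's leading term divides it; move 7*c to the remainder.
  leading term 1: no divisor's leading term divides it; move -10 to the remainder.
  remainder 6/5*c**3 - 3/2*c**2 + 7*c - 10 ≠ 0; add g_4 = 6/5*c**3 - 3/2*c**2 + 7*c - 10 to the basis.

S(f_2,f_3): lcm = a*b. S = 8*a*c - 10*a - 3/20*b*c - 1.
  leading term a*c: subtract (8/5)·f_1 from 8*a*c - 10*a - 3/20*b*c - 1 → -10*a - 3/20*b*c + 7
  leading term a: no divisor's leading term divides it; move -10*a to the remainder.
  leading term b*c: subtract (3/20*c)·f_2 from -3/20*b*c + 7 → 6/5*c**2 - 3/2*c + 7
  leading term c**2: no divisor's leading term divides it; move 6/5*c**2 to the remainder.
  leading term c: no divisor's leading term divides it; move -3/2*c to the remainder.
  leading term 1: no divisor's leading term divides it; move 7 to the remainder.
  remainder -10*a + 6/5*c**2 - 3/2*c + 7 ≠ 0; add g_5 = -10*a + 6/5*c**2 - 3/2*c + 7 to the basis.

The other S-polynomials (S(f_1,f_2), S(f_1,g_4), S(f_2,g_4), S(f_3,g_4), S(f_1,g_5), S(f_2,g_5), S(f_3,g_5), S(g_4,g_5)) all reduce to 0 modulo the current basis, so we have a Gröbner basis.
Inter-reduce: drop elements whose leading term is divisible by another's, tail-reduce, and make monic.

G = {a - 3/25*c**2 + 3/20*c - 7/10, b + 8*c - 10, c**3 - 5/4*c**2 + 35/6*c - 25/3}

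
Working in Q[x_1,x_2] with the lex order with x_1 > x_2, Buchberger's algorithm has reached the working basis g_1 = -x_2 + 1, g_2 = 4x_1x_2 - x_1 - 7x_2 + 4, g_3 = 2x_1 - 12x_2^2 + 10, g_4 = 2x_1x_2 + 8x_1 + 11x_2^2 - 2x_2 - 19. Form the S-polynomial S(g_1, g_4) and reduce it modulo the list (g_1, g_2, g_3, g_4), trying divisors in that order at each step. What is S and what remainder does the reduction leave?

S(g_1, g_4) = -5x_1 - 11/2x_2^2 + x_2 + 19/2; remainder on division = 0.

lcm(LM(g_1), LM(g_4)) = x_1x_2.
S = (lcm/LT(g_1))·g_1 − (lcm/LT(g_4))·g_4 = -5x_1 - 11/2x_2^2 + x_2 + 19/2.
Reduce S modulo (g_1, g_2, g_3, g_4) in that order:
  leading term x_1: subtract (-5/2)·g_3 from -5x_1 - 11/2x_2^2 + x_2 + 19/2 → -71/2x_2^2 + x_2 + 69/2
  leading term x_2^2: subtract (71/2x_2)·g_1 from -71/2x_2^2 + x_2 + 69/2 → -69/2x_2 + 69/2
  leading term x_2: subtract (69/2)·g_1 from -69/2x_2 + 69/2 → 0
The remainder is 0, so this S-polynomial contributes no new basis element.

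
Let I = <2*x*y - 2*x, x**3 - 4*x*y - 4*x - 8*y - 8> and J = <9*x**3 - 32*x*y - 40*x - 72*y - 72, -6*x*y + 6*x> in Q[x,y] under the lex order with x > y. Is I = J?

Yes, the ideals are equal.

Two ideals are equal iff their reduced Gröbner bases coincide (the reduced basis is unique for a fixed ordering).
Buchberger on the first generating set:
f_1 = 2*x*y - 2*x, LT = x*y.
f_2 = x**3 - 4*x*y - 4*x - 8*y - 8, LT = x**3.

S(f_1,f_2): lcm = x**3*y. S = -x**3 + 4*x*y**2 + 4*x*y + 8*y**2 + 8*y.
  leading term x**3: subtract (-1)·f_2 from -x**3 + 4*x*y**2 + 4*x*y + 8*y**2 + 8*y → 4*x*y**2 - 4*x + 8*y**2 - 8
  leading term x*y**2: subtract (2*y)·f_1 from 4*x*y**2 - 4*x + 8*y**2 - 8 → 4*x*y - 4*x + 8*y**2 - 8
  leading term x*y: subtract (2)·f_1 from 4*x*y - 4*x + 8*y**2 - 8 → 8*y**2 - 8
  leading term y**2: no divisor's leading term divides it; move 8*y**2 to the remainder.
  leading term 1: no divisor's leading term divides it; move -8 to the remainder.
  remainder 8*y**2 - 8 ≠ 0; add g_3 = 8*y**2 - 8 to the basis.

The other S-polynomials (S(f_1,g_3), S(f_2,g_3)) all reduce to 0 modulo the current basis, so we have a Gröbner basis.
Inter-reduce: drop elements whose leading term is divisible by another's, tail-reduce, and make monic.
Reduced Gröbner basis: {x**3 - 8*x - 8*y - 8, x*y - x, y**2 - 1}.

Buchberger on the second generating set:
h_1 = 9*x**3 - 32*x*y - 40*x - 72*y - 72, LT = x**3.
h_2 = -6*x*y + 6*x, LT = x*y.

S(h_1,h_2): lcm = x**3*y. S = x**3 - 32/9*x*y**2 - 40/9*x*y - 8*y**2 - 8*y.
  leading term x**3: subtract (1/9)·h_1 from x**3 - 32/9*x*y**2 - 40/9*x*y - 8*y**2 - 8*y → -32/9*x*y**2 - 8/9*x*y + 40/9*x - 8*y**2 + 8
  leading term x*y**2: subtract (16/27*y)·h_2 from -32/9*x*y**2 - 8/9*x*y + 40/9*x - 8*y**2 + 8 → -40/9*x*y + 40/9*x - 8*y**2 + 8
  leading term x*y: subtract (20/27)·h_2 from -40/9*x*y + 40/9*x - 8*y**2 + 8 → -8*y**2 + 8
  leading term y**2: no divisor's leading term divides it; move -8*y**2 to the remainder.
  leading term 1: no divisor's leading term divides it; move 8 to the remainder.
  remainder -8*y**2 + 8 ≠ 0; add k_3 = -8*y**2 + 8 to the basis.

The other S-polynomials (S(h_1,k_3), S(h_2,k_3)) all reduce to 0 modulo the current basis, so we have a Gröbner basis.
Inter-reduce: drop elements whose leading term is divisible by another's, tail-reduce, and make monic.
Reduced Gröbner basis: {x**3 - 8*x - 8*y - 8, x*y - x, y**2 - 1}.

Same reduced basis, so the two generating sets span the same ideal.
The choice of monomial ordering does not affect the verdict — as long as both bases are computed under the same ordering, their equality decides ideal equality.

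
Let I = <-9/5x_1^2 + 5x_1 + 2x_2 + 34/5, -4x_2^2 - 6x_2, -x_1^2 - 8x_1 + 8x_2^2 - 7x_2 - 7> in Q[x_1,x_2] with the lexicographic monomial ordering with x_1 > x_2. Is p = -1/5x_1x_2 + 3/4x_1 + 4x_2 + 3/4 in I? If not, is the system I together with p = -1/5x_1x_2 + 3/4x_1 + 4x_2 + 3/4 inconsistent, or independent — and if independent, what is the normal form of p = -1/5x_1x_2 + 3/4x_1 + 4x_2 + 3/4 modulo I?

First compute the reduced Gröbner basis of I by Buchberger's algorithm.
f_1 = -9/5x_1^2 + 5x_1 + 2x_2 + 34/5, LT = x_1^2.
f_2 = -4x_2^2 - 6x_2, LT = x_2^2.
f_3 = -x_1^2 - 8x_1 + 8x_2^2 - 7x_2 - 7, LT = x_1^2.

S(f_1,f_2): leading monomials are coprime, so the S-polynomial reduces to 0 (Buchberger's first criterion).
S(f_1,f_3): lcm = x_1^2. S = -97/9x_1 + 8x_2^2 - 73/9x_2 - 97/9.
  leading term x_1: no divisor's leading term divides it; move -97/9x_1 to the remainder.
  leading term x_2^2: subtract (-2)·f_2 from 8x_2^2 - 73/9x_2 - 97/9 → -181/9x_2 - 97/9
  leading term x_2: no divisor's leading term divides it; move -181/9x_2 to the remainder.
  leading term 1: no divisor's leading term divides it; move -97/9 to the remainder.
  remainder -97/9x_1 - 181/9x_2 - 97/9 ≠ 0; add h_4 = -97/9x_1 - 181/9x_2 - 97/9 to the basis.

S(f_2,f_3): leading monomials are coprime, so the S-polynomial reduces to 0 (Buchberger's first criterion).
S(f_1,h_4): lcm = x_1^2. S = -181/97x_1x_2 - 34/9x_1 - 10/9x_2 - 34/9.
  leading term x_1x_2: subtract (1629/9409x_2)·h_4 from -181/97x_1x_2 - 34/9x_1 - 10/9x_2 - 34/9 → -34/9x_1 + 32761/9409x_2^2 + 659/873x_2 - 34/9
  leading term x_1: subtract (34/97)·h_4 from -34/9x_1 + 32761/9409x_2^2 + 659/873x_2 - 34/9 → 32761/9409x_2^2 + 757/97x_2
  leading term x_2^2: subtract (-32761/37636)·f_2 from 32761/9409x_2^2 + 757/97x_2 → 48575/18818x_2
  leading term x_2: no divisor's leading term divides it; move 48575/18818x_2 to the remainder.
  remainder 48575/18818x_2 ≠ 0; add h_5 = 48575/18818x_2 to the basis.

S(f_2,h_4): leading monomials are coprime, so the S-polynomial reduces to 0 (Buchberger's first criterion).
S(f_3,h_4): lcm = x_1^2. S = -181/97x_1x_2 + 7x_1 - 8x_2^2 + 7x_2 + 7.
  leading term x_1x_2: subtract (1629/9409x_2)·h_4 from -181/97x_1x_2 + 7x_1 - 8x_2^2 + 7x_2 + 7 → 7x_1 - 42511/9409x_2^2 + 860/97x_2 + 7
  leading term x_1: subtract (-63/97)·h_4 from 7x_1 - 42511/9409x_2^2 + 860/97x_2 + 7 → -42511/9409x_2^2 - 407/97x_2
  leading term x_2^2: subtract (42511/37636)·f_2 from -42511/9409x_2^2 - 407/97x_2 → 48575/18818x_2
  leading term x_2: subtract (1)·h_5 from 48575/18818x_2 → 0
  remainder 0.

S(f_1,h_5): leading monomials are coprime, so the S-polynomial reduces to 0 (Buchberger's first criterion).
S(f_2,h_5): lcm = x_2^2. S = 3/2x_2.
  leading term x_2: subtract (28227/48575)·h_5 from 3/2x_2 → 0
  remainder 0.

S(f_3,h_5): leading monomials are coprime, so the S-polynomial reduces to 0 (Buchberger's first criterion).
S(h_4,h_5): leading monomials are coprime, so the S-polynomial reduces to 0 (Buchberger's first criterion).
Every S-polynomial of the final basis reduces to 0, so we have a Gröbner basis.
Inter-reduce: drop elements whose leading term is divisible by another's, tail-reduce, and make monic.
Reduced Gröbner basis: {x_1 + 1, x_2}.
Label its elements g_1 = x_1 + 1, g_2 = x_2.

Reduce p = -1/5x_1x_2 + 3/4x_1 + 4x_2 + 3/4 modulo G:
  leading term x_1x_2: subtract (-1/5x_2)·g_1 from -1/5x_1x_2 + 3/4x_1 + 4x_2 + 3/4 → 3/4x_1 + 21/5x_2 + 3/4
  leading term x_1: subtract (3/4)·g_1 from 3/4x_1 + 21/5x_2 + 3/4 → 21/5x_2
  leading term x_2: subtract (21/5)·g_2 from 21/5x_2 → 0
  normal form = 0.
Since the normal form is 0, p ∈ I.

-1/5x_1x_2 + 3/4x_1 + 4x_2 + 3/4 lies in I (it reduces to 0).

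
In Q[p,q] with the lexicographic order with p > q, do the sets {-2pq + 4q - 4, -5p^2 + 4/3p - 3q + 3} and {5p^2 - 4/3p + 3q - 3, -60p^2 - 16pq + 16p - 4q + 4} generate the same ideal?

Yes, the ideals are equal.

Two ideals are equal iff their reduced Gröbner bases coincide (the reduced basis is unique for a fixed ordering).
Buchberger on the first generating set:
f_1 = -2pq + 4q - 4, LT = pq.
f_2 = -5p^2 + 4/3p - 3q + 3, LT = p^2.

S(f_1,f_2): lcm = p^2q. S = -26/15pq + 2p - 3/5q^2 + 3/5q.
  leading term pq: subtract (13/15)·f_1 from -26/15pq + 2p - 3/5q^2 + 3/5q → 2p - 3/5q^2 - 43/15q + 52/15
  leading term p: no divisor's leading term divides it; move 2p to the remainder.
  leading term q^2: no divisor's leading term divides it; move -3/5q^2 to the remainder.
  leading term q: no divisor's leading term divides it; move -43/15q to the remainder.
  leading term 1: no divisor's leading term divides it; move 52/15 to the remainder.
  remainder 2p - 3/5q^2 - 43/15q + 52/15 ≠ 0; add g_3 = 2p - 3/5q^2 - 43/15q + 52/15 to the basis.

S(f_1,g_3): lcm = pq. S = 3/10q^3 + 43/30q^2 - 56/15q + 2.
  leading term q^3: no divisor's leading term divides it; move 3/10q^3 to the remainder.
  leading term q^2: no divisor's leading term divides it; move 43/30q^2 to the remainder.
  leading term q: no divisor's leading term divides it; move -56/15q to the remainder.
  leading term 1: no divisor's leading term divides it; move 2 to the remainder.
  remainder 3/10q^3 + 43/30q^2 - 56/15q + 2 ≠ 0; add g_4 = 3/10q^3 + 43/30q^2 - 56/15q + 2 to the basis.

The other S-polynomials (S(f_2,g_3), S(f_1,g_4), S(f_2,g_4), S(g_3,g_4)) all reduce to 0 modulo the current basis, so we have a Gröbner basis.
Inter-reduce: drop elements whose leading term is divisible by another's, tail-reduce, and make monic.
Reduced Gröbner basis: {p - 3/10q^2 - 43/30q + 26/15, q^3 + 43/9q^2 - 112/9q + 20/3}.

Buchberger on the second generating set:
h_1 = 5p^2 - 4/3p + 3q - 3, LT = p^2.
h_2 = -60p^2 - 16pq + 16p - 4q + 4, LT = p^2.

S(h_1,h_2): lcm = p^2. S = -4/15pq + 8/15q - 8/15.
  leading term pq: no divisor's leading term divides it; move -4/15pq to the remainder.
  leading term q: no divisor's leading term divides it; move 8/15q to the remainder.
  leading term 1: no divisor's leading term divides it; move -8/15 to the remainder.
  remainder -4/15pq + 8/15q - 8/15 ≠ 0; add k_3 = -4/15pq + 8/15q - 8/15 to the basis.

S(h_1,k_3): lcm = p^2q. S = 26/15pq - 2p + 3/5q^2 - 3/5q.
  leading term pq: subtract (-13/2)·k_3 from 26/15pq - 2p + 3/5q^2 - 3/5q → -2p + 3/5q^2 + 43/15q - 52/15
  leading term p: no divisor's leading term divides it; move -2p to the remainder.
  leading term q^2: no divisor's leading term divides it; move 3/5q^2 to the remainder.
  leading term q: no divisor's leading term divides it; move 43/15q to the remainder.
  leading term 1: no divisor's leading term divides it; move -52/15 to the remainder.
  remainder -2p + 3/5q^2 + 43/15q - 52/15 ≠ 0; add k_4 = -2p + 3/5q^2 + 43/15q - 52/15 to the basis.

S(k_3,k_4): lcm = pq. S = 3/10q^3 + 43/30q^2 - 56/15q + 2.
  leading term q^3: no divisor's leading term divides it; move 3/10q^3 to the remainder.
  leading term q^2: no divisor's leading term divides it; move 43/30q^2 to the remainder.
  leading term q: no divisor's leading term divides it; move -56/15q to the remainder.
  leading term 1: no divisor's leading term divides it; move 2 to the remainder.
  remainder 3/10q^3 + 43/30q^2 - 56/15q + 2 ≠ 0; add k_5 = 3/10q^3 + 43/30q^2 - 56/15q + 2 to the basis.

The other S-polynomials (S(h_2,k_3), S(h_1,k_4), S(h_2,k_4), S(h_1,k_5), S(h_2,k_5), S(k_3,k_5), S(k_4,k_5)) all reduce to 0 modulo the current basis, so we have a Gröbner basis.
Inter-reduce: drop elements whose leading term is divisible by another's, tail-reduce, and make monic.
Reduced Gröbner basis: {p - 3/10q^2 - 43/30q + 26/15, q^3 + 43/9q^2 - 112/9q + 20/3}.

These coincide, so the ideals are equal.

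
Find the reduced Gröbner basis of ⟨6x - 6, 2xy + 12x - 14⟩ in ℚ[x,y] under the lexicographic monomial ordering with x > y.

f_1 = 6x - 6, LT = x.
f_2 = 2xy + 12x - 14, LT = xy.

S(f_1,f_2): lcm = xy. S = -6x - y + 7.
  reduce S modulo (f_1, f_2):
  remainder -y + 1 ≠ 0; add g_3 = -y + 1 to the basis.

The other S-polynomials (S(f_1,g_3), S(f_2,g_3)) all reduce to 0 modulo the current basis, so we have a Gröbner basis.
Inter-reduce: drop elements whose leading term is divisible by another's, tail-reduce, and make monic.

G = {x - 1, y - 1}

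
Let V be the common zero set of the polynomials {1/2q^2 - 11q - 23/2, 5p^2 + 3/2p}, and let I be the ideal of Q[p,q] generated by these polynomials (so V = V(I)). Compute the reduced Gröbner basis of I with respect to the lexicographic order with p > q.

f_1 = 1/2q^2 - 11q - 23/2, LT = q^2.
f_2 = 5p^2 + 3/2p, LT = p^2.

The S-polynomials (S(f_1,f_2)) all reduce to 0 modulo the current basis, so we have a Gröbner basis.

G = {p^2 + 3/10p, q^2 - 22q - 23}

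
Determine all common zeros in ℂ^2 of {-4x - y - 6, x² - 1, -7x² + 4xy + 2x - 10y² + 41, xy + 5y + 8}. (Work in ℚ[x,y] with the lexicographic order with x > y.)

{(-1, -2)}

Compute a lex Gröbner basis by Buchberger's algorithm.
f_1 = -4x - y - 6, LT = x.
f_2 = x² - 1, LT = x².
f_3 = -7x² + 4xy + 2x - 10y² + 41, LT = x².
f_4 = xy + 5y + 8, LT = xy.

S(f_1,f_2): lcm = x². S = ¼xy + 3/2x + 1.
  leading term xy: subtract (-1/16y)·f_1 from ¼xy + 3/2x + 1 → 3/2x - 1/16y² - ⅜y + 1
  leading term x: subtract (-⅜)·f_1 from 3/2x - 1/16y² - ⅜y + 1 → -1/16y² - ¾y - 5/4
  leading term y²: no divisor's leading term divides it; move -1/16y² to the remainder.
  leading term y: no divisor's leading term divides it; move -¾y to the remainder.
  leading term 1: no divisor's leading term divides it; move -5/4 to the remainder.
  remainder -1/16y² - ¾y - 5/4 ≠ 0; add h_5 = -1/16y² - ¾y - 5/4 to the basis.

S(f_1,f_3): lcm = x². S = 23/28xy + 25/14x - 10/7y² + 41/7.
  leading term xy: subtract (-23/112y)·f_1 from 23/28xy + 25/14x - 10/7y² + 41/7 → 25/14x - 183/112y² - 69/56y + 41/7
  leading term x: subtract (-25/56)·f_1 from 25/14x - 183/112y² - 69/56y + 41/7 → -183/112y² - 47/28y + 89/28
  leading term y²: subtract (183/7)·h_5 from -183/112y² - 47/28y + 89/28 → 251/14y + 251/7
  leading term y: no divisor's leading term divides it; move 251/14y to the remainder.
  leading term 1: no divisor's leading term divides it; move 251/7 to the remainder.
  remainder 251/14y + 251/7 ≠ 0; add h_6 = 251/14y + 251/7 to the basis.

The other S-polynomials (S(f_1,f_4), S(f_2,f_3), S(f_2,f_4), S(f_3,f_4), S(f_1,h_5), S(f_2,h_5), S(f_3,h_5), S(f_4,h_5), S(f_1,h_6), S(f_2,h_6), S(f_3,h_6), S(f_4,h_6), S(h_5,h_6)) all reduce to 0 modulo the current basis, so we have a Gröbner basis.
Inter-reduce: drop elements whose leading term is divisible by another's, tail-reduce, and make monic.
Reduced Gröbner basis: {x + 1, y + 2}.

Elimination: the polynomial y + 2 lies in the elimination ideal for y, so y ∈ {-2}. For each such y, the remaining basis elements (now univariate) give the rest of the solution.
  y = -2: the earlier basis element becomes x + 1 = 0, giving x = -1 — point (-1, -2).
Substituting each solution back into the original system confirms all equations vanish.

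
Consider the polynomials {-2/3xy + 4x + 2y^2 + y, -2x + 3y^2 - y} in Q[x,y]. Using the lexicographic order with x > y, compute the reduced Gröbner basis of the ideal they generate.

f_1 = -2/3xy + 4x + 2y^2 + y, LT = xy.
f_2 = -2x + 3y^2 - y, LT = x.

S(f_1,f_2): lcm = xy. S = -6x + 3/2y^3 - 7/2y^2 - 3/2y.
  leading term x: subtract (3)·f_2 from -6x + 3/2y^3 - 7/2y^2 - 3/2y → 3/2y^3 - 25/2y^2 + 3/2y
  leading term y^3: no divisor's leading term divides it; move 3/2y^3 to the remainder.
  leading term y^2: no divisor's leading term divides it; move -25/2y^2 to the remainder.
  leading term y: no divisor's leading term divides it; move 3/2y to the remainder.
  remainder 3/2y^3 - 25/2y^2 + 3/2y ≠ 0; add g_3 = 3/2y^3 - 25/2y^2 + 3/2y to the basis.

The other S-polynomials (S(f_1,g_3), S(f_2,g_3)) all reduce to 0 modulo the current basis, so we have a Gröbner basis.
Inter-reduce: drop elements whose leading term is divisible by another's, tail-reduce, and make monic.

G = {x - 3/2y^2 + 1/2y, y^3 - 25/3y^2 + y}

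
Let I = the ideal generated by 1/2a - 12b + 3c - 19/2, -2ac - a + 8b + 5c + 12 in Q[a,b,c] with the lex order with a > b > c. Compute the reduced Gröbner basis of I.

G = {a - 24b + 6c - 19, bc + 1/3b - 1/4c^2 + 9/16c + 7/48}

f_1 = 1/2a - 12b + 3c - 19/2, LT = a.
f_2 = -2ac - a + 8b + 5c + 12, LT = ac.

S(f_1,f_2): lcm = ac. S = -1/2a - 24bc + 4b + 6c^2 - 33/2c + 6.
  leading term a: subtract (-1)·f_1 from -1/2a - 24bc + 4b + 6c^2 - 33/2c + 6 → -24bc - 8b + 6c^2 - 27/2c - 7/2
  leading term bc: no divisor's leading term divides it; move -24bc to the remainder.
  leading term b: no divisor's leading term divides it; move -8b to the remainder.
  leading term c^2: no divisor's leading term divides it; move 6c^2 to the remainder.
  leading term c: no divisor's leading term divides it; move -27/2c to the remainder.
  leading term 1: no divisor's leading term divides it; move -7/2 to the remainder.
  remainder -24bc - 8b + 6c^2 - 27/2c - 7/2 ≠ 0; add g_3 = -24bc - 8b + 6c^2 - 27/2c - 7/2 to the basis.

S(f_1,g_3): leading monomials are coprime, so the S-polynomial reduces to 0 (Buchberger's first criterion).
S(f_2,g_3): lcm = abc. S = 1/6ab + 1/4ac^2 - 9/16ac - 7/48a - 4b^2 - 5/2bc - 6b.
  leading term ab: subtract (1/3b)·f_1 from 1/6ab + 1/4ac^2 - 9/16ac - 7/48a - 4b^2 - 5/2bc - 6b → 1/4ac^2 - 9/16ac - 7/48a - 7/2bc - 17/6b
  leading term ac^2: subtract (1/2c^2)·f_1 from 1/4ac^2 - 9/16ac - 7/48a - 7/2bc - 17/6b → -9/16ac - 7/48a + 6bc^2 - 7/2bc - 17/6b - 3/2c^3 + 19/4c^2
  leading term ac: subtract (-9/8c)·f_1 from -9/16ac - 7/48a + 6bc^2 - 7/2bc - 17/6b - 3/2c^3 + 19/4c^2 → -7/48a + 6bc^2 - 17bc - 17/6b - 3/2c^3 + 65/8c^2 - 171/16c
  leading term a: subtract (-7/24)·f_1 from -7/48a + 6bc^2 - 17bc - 17/6b - 3/2c^3 + 65/8c^2 - 171/16c → 6bc^2 - 17bc - 19/3b - 3/2c^3 + 65/8c^2 - 157/16c - 133/48
  leading term bc^2: subtract (-1/4c)·g_3 from 6bc^2 - 17bc - 19/3b - 3/2c^3 + 65/8c^2 - 157/16c - 133/48 → -19bc - 19/3b + 19/4c^2 - 171/16c - 133/48
  leading term bc: subtract (19/24)·g_3 from -19bc - 19/3b + 19/4c^2 - 171/16c - 133/48 → 0
  remainder 0.

Every S-polynomial of the final basis reduces to 0, so we have a Gröbner basis.
Inter-reduce: drop elements whose leading term is divisible by another's, tail-reduce, and make monic.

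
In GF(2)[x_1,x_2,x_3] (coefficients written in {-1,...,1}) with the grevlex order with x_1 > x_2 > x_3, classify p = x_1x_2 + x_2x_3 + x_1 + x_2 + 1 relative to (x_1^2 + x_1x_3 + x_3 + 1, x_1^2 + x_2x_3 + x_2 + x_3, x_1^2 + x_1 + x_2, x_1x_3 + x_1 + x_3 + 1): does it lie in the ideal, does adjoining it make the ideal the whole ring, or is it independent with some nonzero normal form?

x_1x_2 + x_2x_3 + x_1 + x_2 + 1 lies in I (it reduces to 0).

First compute the reduced Gröbner basis of I by Buchberger's algorithm.
f_1 = x_1^2 + x_1x_3 + x_3 + 1, LT = x_1^2.
f_2 = x_1^2 + x_2x_3 + x_2 + x_3, LT = x_1^2.
f_3 = x_1^2 + x_1 + x_2, LT = x_1^2.
f_4 = x_1x_3 + x_1 + x_3 + 1, LT = x_1x_3.

S(f_1,f_2): lcm = x_1^2. S = x_1x_3 + x_2x_3 + x_2 + 1.
  reduce S modulo (f_1, f_2, f_3, f_4):
  remainder x_2x_3 + x_1 + x_2 + x_3 ≠ 0; add h_5 = x_2x_3 + x_1 + x_2 + x_3 to the basis.

S(f_1,f_3): lcm = x_1^2. S = x_1x_3 + x_1 + x_2 + x_3 + 1.
  reduce S modulo (f_1, f_2, f_3, f_4, h_5):
  remainder x_2 ≠ 0; add h_6 = x_2 to the basis.

S(f_3,f_4): lcm = x_1^2x_3. S = x_1^2 + x_2x_3 + x_1.
  reduce S modulo (f_1, f_2, f_3, f_4, h_5, h_6):
  remainder x_1 + x_3 ≠ 0; add h_7 = x_1 + x_3 to the basis.

S(f_4,h_5): lcm = x_1x_2x_3. S = x_1^2 + x_1x_3 + x_2x_3 + x_2.
  reduce S modulo (f_1, f_2, f_3, f_4, h_5, h_6, h_7):
  remainder x_3 + 1 ≠ 0; add h_8 = x_3 + 1 to the basis.

The other S-polynomials (S(f_1,f_4), S(f_2,f_3), S(f_2,f_4), S(f_1,h_5), S(f_2,h_5), S(f_3,h_5), S(f_1,h_6), S(f_2,h_6), S(f_3,h_6), S(f_4,h_6), S(h_5,h_6), S(f_1,h_7), S(f_2,h_7), S(f_3,h_7), S(f_4,h_7), S(h_5,h_7), S(h_6,h_7), S(f_1,h_8), S(f_2,h_8), S(f_3,h_8), S(f_4,h_8), S(h_5,h_8), S(h_6,h_8), S(h_7,h_8)) all reduce to 0 modulo the current basis, so we have a Gröbner basis.
Inter-reduce: drop elements whose leading term is divisible by another's, tail-reduce, and make monic.
Reduced Gröbner basis: {x_1 + 1, x_2, x_3 + 1}.
Label its elements g_1 = x_1 + 1, g_2 = x_2, g_3 = x_3 + 1.

Reduce p = x_1x_2 + x_2x_3 + x_1 + x_2 + 1 modulo G:
  leading term x_1x_2: subtract (x_2)·g_1 from x_1x_2 + x_2x_3 + x_1 + x_2 + 1 → x_2x_3 + x_1 + 1
  leading term x_2x_3: subtract (x_3)·g_2 from x_2x_3 + x_1 + 1 → x_1 + 1
  leading term x_1: subtract (1)·g_1 from x_1 + 1 → 0
  normal form = 0.
Since the normal form is 0, p ∈ I.

Ideal membership is decidable via reduction modulo a Gröbner basis.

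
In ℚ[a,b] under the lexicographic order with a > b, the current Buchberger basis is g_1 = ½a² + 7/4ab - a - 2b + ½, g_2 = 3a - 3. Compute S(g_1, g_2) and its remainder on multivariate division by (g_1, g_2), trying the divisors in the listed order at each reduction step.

lcm(LM(g_1), LM(g_2)) = a².
S = (lcm/LT(g_1))·g_1 − (lcm/LT(g_2))·g_2 = 7/2ab - a - 4b + 1.
Reduce S modulo (g_1, g_2) in that order:
  leading term ab: subtract (7/6b)·g_2 from 7/2ab - a - 4b + 1 → -a - ½b + 1
  leading term a: subtract (-⅓)·g_2 from -a - ½b + 1 → -½b
  leading term b: no divisor's leading term divides it; move -½b to the remainder.
The remainder -½b is nonzero, so it would be added as the next basis element.

S(g_1, g_2) = 7/2ab - a - 4b + 1; remainder on division = -½b.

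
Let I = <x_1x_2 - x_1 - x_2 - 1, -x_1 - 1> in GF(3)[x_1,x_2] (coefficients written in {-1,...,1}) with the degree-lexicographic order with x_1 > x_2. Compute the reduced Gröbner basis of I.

f_1 = x_1x_2 - x_1 - x_2 - 1, LT = x_1x_2.
f_2 = -x_1 - 1, LT = x_1.

S(f_1,f_2): lcm = x_1x_2. S = -x_1 + x_2 - 1.
  leading term x_1: subtract (1)·f_2 from -x_1 + x_2 - 1 → x_2
  leading term x_2: no divisor's leading term divides it; move x_2 to the remainder.
  remainder x_2 ≠ 0; add g_3 = x_2 to the basis.

The other S-polynomials (S(f_1,g_3), S(f_2,g_3)) all reduce to 0 modulo the current basis, so we have a Gröbner basis.
Inter-reduce: drop elements whose leading term is divisible by another's, tail-reduce, and make monic.

G = {x_1 + 1, x_2}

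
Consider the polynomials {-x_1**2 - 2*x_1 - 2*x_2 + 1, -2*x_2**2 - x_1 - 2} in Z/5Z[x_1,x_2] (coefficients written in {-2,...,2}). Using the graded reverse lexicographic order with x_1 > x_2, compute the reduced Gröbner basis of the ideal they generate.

G = {x_1**2 + 2*x_1 + 2*x_2 - 1, x_2**2 - 2*x_1 + 1}

f_1 = -x_1**2 - 2*x_1 - 2*x_2 + 1, LT = x_1**2.
f_2 = -2*x_2**2 - x_1 - 2, LT = x_2**2.

The S-polynomials (S(f_1,f_2)) all reduce to 0 modulo the current basis, so we have a Gröbner basis.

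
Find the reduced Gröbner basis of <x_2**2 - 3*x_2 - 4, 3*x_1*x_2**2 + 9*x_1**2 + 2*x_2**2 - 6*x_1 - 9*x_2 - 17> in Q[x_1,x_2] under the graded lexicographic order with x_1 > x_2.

G = {x_1**2 + x_1*x_2 + 2/3*x_1 - 1/3*x_2 - 1, x_2**2 - 3*x_2 - 4}

f_1 = x_2**2 - 3*x_2 - 4, LT = x_2**2.
f_2 = 3*x_1*x_2**2 + 9*x_1**2 + 2*x_2**2 - 6*x_1 - 9*x_2 - 17, LT = x_1*x_2**2.

S(f_1,f_2): lcm = x_1*x_2**2. S = -3*x_1**2 - 3*x_1*x_2 - 2/3*x_2**2 - 2*x_1 + 3*x_2 + 17/3.
  leading term x_1**2: no divisor's leading term divides it; move -3*x_1**2 to the remainder.
  leading term x_1*x_2: no divisor's leading term divides it; move -3*x_1*x_2 to the remainder.
  leading term x_2**2: subtract (-2/3)·f_1 from -2/3*x_2**2 - 2*x_1 + 3*x_2 + 17/3 → -2*x_1 + x_2 + 3
  leading term x_1: no divisor's leading term divides it; move -2*x_1 to the remainder.
  leading term x_2: no divisor's leading term divides it; move x_2 to the remainder.
  leading term 1: no divisor's leading term divides it; move 3 to the remainder.
  remainder -3*x_1**2 - 3*x_1*x_2 - 2*x_1 + x_2 + 3 ≠ 0; add g_3 = -3*x_1**2 - 3*x_1*x_2 - 2*x_1 + x_2 + 3 to the basis.

S(f_1,g_3): leading monomials are coprime, so the S-polynomial reduces to 0 (Buchberger's first criterion).
S(f_2,g_3): lcm = x_1**2*x_2**2. S = -x_1*x_2**3 + 3*x_1**3 + 1/3*x_2**3 - 2*x_1**2 - 3*x_1*x_2 + x_2**2 - 17/3*x_1.
  leading term x_1*x_2**3: subtract (-x_1*x_2)·f_1 from -x_1*x_2**3 + 3*x_1**3 + 1/3*x_2**3 - 2*x_1**2 - 3*x_1*x_2 + x_2**2 - 17/3*x_1 → 3*x_1**3 - 3*x_1*x_2**2 + 1/3*x_2**3 - 2*x_1**2 - 7*x_1*x_2 + x_2**2 - 17/3*x_1
  leading term x_1**3: subtract (-x_1)·g_3 from 3*x_1**3 - 3*x_1*x_2**2 + 1/3*x_2**3 - 2*x_1**2 - 7*x_1*x_2 + x_2**2 - 17/3*x_1 → -3*x_1**2*x_2 - 3*x_1*x_2**2 + 1/3*x_2**3 - 4*x_1**2 - 6*x_1*x_2 + x_2**2 - 8/3*x_1
  leading term x_1**2*x_2: subtract (x_2)·g_3 from -3*x_1**2*x_2 - 3*x_1*x_2**2 + 1/3*x_2**3 - 4*x_1**2 - 6*x_1*x_2 + x_2**2 - 8/3*x_1 → 1/3*x_2**3 - 4*x_1**2 - 4*x_1*x_2 - 8/3*x_1 - 3*x_2
  leading term x_2**3: subtract (1/3*x_2)·f_1 from 1/3*x_2**3 - 4*x_1**2 - 4*x_1*x_2 - 8/3*x_1 - 3*x_2 → -4*x_1**2 - 4*x_1*x_2 + x_2**2 - 8/3*x_1 - 5/3*x_2
  leading term x_1**2: subtract (4/3)·g_3 from -4*x_1**2 - 4*x_1*x_2 + x_2**2 - 8/3*x_1 - 5/3*x_2 → x_2**2 - 3*x_2 - 4
  leading term x_2**2: subtract (1)·f_1 from x_2**2 - 3*x_2 - 4 → 0
  remainder 0.

Every S-polynomial of the final basis reduces to 0, so we have a Gröbner basis.
Inter-reduce: drop elements whose leading term is divisible by another's, tail-reduce, and make monic.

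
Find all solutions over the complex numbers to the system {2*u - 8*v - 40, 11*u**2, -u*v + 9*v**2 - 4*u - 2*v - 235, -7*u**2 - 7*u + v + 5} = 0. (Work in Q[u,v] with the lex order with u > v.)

{(0, -5)}

Compute a lex Gröbner basis by Buchberger's algorithm.
f_1 = 2*u - 8*v - 40, LT = u.
f_2 = 11*u**2, LT = u**2.
f_3 = -u*v - 4*u + 9*v**2 - 2*v - 235, LT = u*v.
f_4 = -7*u**2 - 7*u + v + 5, LT = u**2.

S(f_1,f_2): lcm = u**2. S = -4*u*v - 20*u.
  reduce S modulo (f_1, f_2, f_3, f_4):
  remainder -16*v**2 - 160*v - 400 ≠ 0; add h_5 = -16*v**2 - 160*v - 400 to the basis.

S(f_1,f_3): lcm = u*v. S = -4*u + 5*v**2 - 22*v - 235.
  reduce S modulo (f_1, f_2, f_3, f_4, h_5):
  remainder -88*v - 440 ≠ 0; add h_6 = -88*v - 440 to the basis.

The other S-polynomials (S(f_1,f_4), S(f_2,f_3), S(f_2,f_4), S(f_3,f_4), S(f_1,h_5), S(f_2,h_5), S(f_3,h_5), S(f_4,h_5), S(f_1,h_6), S(f_2,h_6), S(f_3,h_6), S(f_4,h_6), S(h_5,h_6)) all reduce to 0 modulo the current basis, so we have a Gröbner basis.
Inter-reduce: drop elements whose leading term is divisible by another's, tail-reduce, and make monic.
Reduced Gröbner basis: {u, v + 5}.

Since the basis is lex-ordered, v + 5 is univariate in v. Its roots are {-5}. Back-substituting each root into the other basis elements fixes the other coordinates.
  v = -5: the earlier basis element becomes u = 0, giving u = 0 — point (0, -5).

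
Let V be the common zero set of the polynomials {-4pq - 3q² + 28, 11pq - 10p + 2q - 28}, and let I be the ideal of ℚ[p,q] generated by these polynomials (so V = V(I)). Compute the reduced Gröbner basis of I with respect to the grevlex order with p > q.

f_1 = -4pq - 3q² + 28, LT = pq.
f_2 = 11pq - 10p + 2q - 28, LT = pq.

S(f_1,f_2): lcm = pq. S = ¾q² + 10/11p - 2/11q - 49/11.
  leading term q²: no divisor's leading term divides it; move ¾q² to the remainder.
  leading term p: no divisor's leading term divides it; move 10/11p to the remainder.
  leading term q: no divisor's leading term divides it; move -2/11q to the remainder.
  leading term 1: no divisor's leading term divides it; move -49/11 to the remainder.
  remainder ¾q² + 10/11p - 2/11q - 49/11 ≠ 0; add g_3 = ¾q² + 10/11p - 2/11q - 49/11 to the basis.

S(f_1,g_3): lcm = pq². S = ¾q³ - 40/33p² + 8/33pq + 196/33p - 7q.
  leading term q³: subtract (q)·g_3 from ¾q³ - 40/33p² + 8/33pq + 196/33p - 7q → -40/33p² - ⅔pq + 2/11q² + 196/33p - 28/11q
  leading term p²: no divisor's leading term divides it; move -40/33p² to the remainder.
  leading term pq: subtract (⅙)·f_1 from -⅔pq + 2/11q² + 196/33p - 28/11q → 15/22q² + 196/33p - 28/11q - 14/3
  leading term q²: subtract (10/11)·g_3 from 15/22q² + 196/33p - 28/11q - 14/3 → 1856/363p - 288/121q - 224/363
  leading term p: no divisor's leading term divides it; move 1856/363p to the remainder.
  leading term q: no divisor's leading term divides it; move -288/121q to the remainder.
  leading term 1: no divisor's leading term divides it; move -224/363 to the remainder.
  remainder -40/33p² + 1856/363p - 288/121q - 224/363 ≠ 0; add g_4 = -40/33p² + 1856/363p - 288/121q - 224/363 to the basis.

S(f_2,g_3): lcm = pq². S = -40/33p² - ⅔pq + 2/11q² + 196/33p - 28/11q.
  leading term p²: subtract (1)·g_4 from -40/33p² - ⅔pq + 2/11q² + 196/33p - 28/11q → -⅔pq + 2/11q² + 100/121p - 20/121q + 224/363
  leading term pq: subtract (⅙)·f_1 from -⅔pq + 2/11q² + 100/121p - 20/121q + 224/363 → 15/22q² + 100/121p - 20/121q - 490/121
  leading term q²: subtract (10/11)·g_3 from 15/22q² + 100/121p - 20/121q - 490/121 → 0
  remainder 0.

S(f_1,g_4): lcm = p²q. S = ¾pq² + 232/55pq - 108/55q² - 7p - 28/55q.
  leading term pq²: subtract (-3/16q)·f_1 from ¾pq² + 232/55pq - 108/55q² - 7p - 28/55q → -9/16q³ + 232/55pq - 108/55q² - 7p + 1043/220q
  leading term q³: subtract (-¾q)·g_3 from -9/16q³ + 232/55pq - 108/55q² - 7p + 1043/220q → 49/10pq - 21/10q² - 7p + 7/5q
  leading term pq: subtract (-49/40)·f_1 from 49/10pq - 21/10q² - 7p + 7/5q → -231/40q² - 7p + 7/5q + 343/10
  leading term q²: subtract (-77/10)·g_3 from -231/40q² - 7p + 7/5q + 343/10 → 0
  remainder 0.

S(f_2,g_4): lcm = p²q. S = -10/11p² + 22/5pq - 108/55q² - 28/11p - 28/55q.
  leading term p²: subtract (¾)·g_4 from -10/11p² + 22/5pq - 108/55q² - 28/11p - 28/55q → 22/5pq - 108/55q² - 772/121p + 772/605q + 56/121
  leading term pq: subtract (-11/10)·f_1 from 22/5pq - 108/55q² - 772/121p + 772/605q + 56/121 → -579/110q² - 772/121p + 772/605q + 18914/605
  leading term q²: subtract (-386/55)·g_3 from -579/110q² - 772/121p + 772/605q + 18914/605 → 0
  remainder 0.

S(g_3,g_4): leading monomials are coprime, so the S-polynomial reduces to 0 (Buchberger's first criterion).
Every S-polynomial of the final basis reduces to 0, so we have a Gröbner basis.
Inter-reduce: drop elements whose leading term is divisible by another's, tail-reduce, and make monic.

G = {p² - 232/55p + 108/55q + 28/55, pq - 10/11p + 2/11q - 28/11, q² + 40/33p - 8/33q - 196/33}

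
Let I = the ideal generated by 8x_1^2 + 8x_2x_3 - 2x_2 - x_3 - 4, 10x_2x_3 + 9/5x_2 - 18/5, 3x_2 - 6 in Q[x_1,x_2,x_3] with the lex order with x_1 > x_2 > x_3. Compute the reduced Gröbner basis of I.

G = {x_1^2 - 1, x_2 - 2, x_3}

f_1 = 8x_1^2 + 8x_2x_3 - 2x_2 - x_3 - 4, LT = x_1^2.
f_2 = 10x_2x_3 + 9/5x_2 - 18/5, LT = x_2x_3.
f_3 = 3x_2 - 6, LT = x_2.

S(f_2,f_3): lcm = x_2x_3. S = 9/50x_2 + 2x_3 - 9/25.
  leading term x_2: subtract (3/50)·f_3 from 9/50x_2 + 2x_3 - 9/25 → 2x_3
  leading term x_3: no divisor's leading term divides it; move 2x_3 to the remainder.
  remainder 2x_3 ≠ 0; add g_4 = 2x_3 to the basis.

The other S-polynomials (S(f_1,f_2), S(f_1,f_3), S(f_1,g_4), S(f_2,g_4), S(f_3,g_4)) all reduce to 0 modulo the current basis, so we have a Gröbner basis.
Inter-reduce: drop elements whose leading term is divisible by another's, tail-reduce, and make monic.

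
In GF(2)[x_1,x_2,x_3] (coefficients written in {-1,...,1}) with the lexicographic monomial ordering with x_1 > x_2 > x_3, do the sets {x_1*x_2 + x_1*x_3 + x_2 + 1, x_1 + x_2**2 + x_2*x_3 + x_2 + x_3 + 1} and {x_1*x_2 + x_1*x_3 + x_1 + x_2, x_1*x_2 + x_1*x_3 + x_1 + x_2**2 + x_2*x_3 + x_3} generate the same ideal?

Equality of ideals is decidable: compute both reduced Gröbner bases (unique for the ordering) and check whether they agree.
Buchberger on the first generating set:
f_1 = x_1*x_2 + x_1*x_3 + x_2 + 1, LT = x_1*x_2.
f_2 = x_1 + x_2**2 + x_2*x_3 + x_2 + x_3 + 1, LT = x_1.

S(f_1,f_2): lcm = x_1*x_2. S = x_1*x_3 + x_2**3 + x_2**2*x_3 + x_2**2 + x_2*x_3 + 1.
  leading term x_1*x_3: subtract (x_3)·f_2 from x_1*x_3 + x_2**3 + x_2**2*x_3 + x_2**2 + x_2*x_3 + 1 → x_2**3 + x_2**2 + x_2*x_3**2 + x_3**2 + x_3 + 1
  leading term x_2**3: no divisor's leading term divides it; move x_2**3 to the remainder.
  leading term x_2**2: no divisor's leading term divides it; move x_2**2 to the remainder.
  leading term x_2*x_3**2: no divisor's leading term divides it; move x_2*x_3**2 to the remainder.
  leading term x_3**2: no divisor's leading term divides it; move x_3**2 to the remainder.
  leading term x_3: no divisor's leading term divides it; move x_3 to the remainder.
  leading term 1: no divisor's leading term divides it; move 1 to the remainder.
  remainder x_2**3 + x_2**2 + x_2*x_3**2 + x_3**2 + x_3 + 1 ≠ 0; add g_3 = x_2**3 + x_2**2 + x_2*x_3**2 + x_3**2 + x_3 + 1 to the basis.

The other S-polynomials (S(f_1,g_3), S(f_2,g_3)) all reduce to 0 modulo the current basis, so we have a Gröbner basis.
Inter-reduce: drop elements whose leading term is divisible by another's, tail-reduce, and make monic.
Reduced Gröbner basis: {x_1 + x_2**2 + x_2*x_3 + x_2 + x_3 + 1, x_2**3 + x_2**2 + x_2*x_3**2 + x_3**2 + x_3 + 1}.

Buchberger on the second generating set:
h_1 = x_1*x_2 + x_1*x_3 + x_1 + x_2, LT = x_1*x_2.
h_2 = x_1*x_2 + x_1*x_3 + x_1 + x_2**2 + x_2*x_3 + x_3, LT = x_1*x_2.

S(h_1,h_2): lcm = x_1*x_2. S = x_2**2 + x_2*x_3 + x_2 + x_3.
  leading term x_2**2: no divisor's leading term divides it; move x_2**2 to the remainder.
  leading term x_2*x_3: no divisor's leading term divides it; move x_2*x_3 to the remainder.
  leading term x_2: no divisor's leading term divides it; move x_2 to the remainder.
  leading term x_3: no divisor's leading term divides it; move x_3 to the remainder.
  remainder x_2**2 + x_2*x_3 + x_2 + x_3 ≠ 0; add k_3 = x_2**2 + x_2*x_3 + x_2 + x_3 to the basis.

S(h_1,k_3): lcm = x_1*x_2**2. S = x_1*x_3 + x_2**2.
  leading term x_1*x_3: no divisor's leading term divides it; move x_1*x_3 to the remainder.
  leading term x_2**2: subtract (1)·k_3 from x_2**2 → x_2*x_3 + x_2 + x_3
  leading term x_2*x_3: no divisor's leading term divides it; move x_2*x_3 to the remainder.
  leading term x_2: no divisor's leading term divides it; move x_2 to the remainder.
  leading term x_3: no divisor's leading term divides it; move x_3 to the remainder.
  remainder x_1*x_3 + x_2*x_3 + x_2 + x_3 ≠ 0; add k_4 = x_1*x_3 + x_2*x_3 + x_2 + x_3 to the basis.

The other S-polynomials (S(h_2,k_3), S(h_1,k_4), S(h_2,k_4), S(k_3,k_4)) all reduce to 0 modulo the current basis, so we have a Gröbner basis.
Inter-reduce: drop elements whose leading term is divisible by another's, tail-reduce, and make monic.
Reduced Gröbner basis: {x_1*x_2 + x_1 + x_2*x_3 + x_3, x_1*x_3 + x_2*x_3 + x_2 + x_3, x_2**2 + x_2*x_3 + x_2 + x_3}.

These differ, so the ideals are not equal.
The choice of monomial ordering does not affect the verdict — as long as both bases are computed under the same ordering, their equality decides ideal equality.

No, the ideals differ.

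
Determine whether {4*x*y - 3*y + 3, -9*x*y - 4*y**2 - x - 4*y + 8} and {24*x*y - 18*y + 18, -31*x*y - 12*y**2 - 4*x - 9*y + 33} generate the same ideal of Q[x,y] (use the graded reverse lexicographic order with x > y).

Equality of ideals is decidable: compute both reduced Gröbner bases (unique for the ordering) and check whether they agree.
Buchberger on the first generating set:
f_1 = 4*x*y - 3*y + 3, LT = x*y.
f_2 = -9*x*y - 4*y**2 - x - 4*y + 8, LT = x*y.

S(f_1,f_2): lcm = x*y. S = -4/9*y**2 - 1/9*x - 43/36*y + 59/36.
  reduce S modulo (f_1, f_2):
  remainder -4/9*y**2 - 1/9*x - 43/36*y + 59/36 ≠ 0; add g_3 = -4/9*y**2 - 1/9*x - 43/36*y + 59/36 to the basis.

S(f_1,g_3): lcm = x*y**2. S = -1/4*x**2 - 43/16*x*y - 3/4*y**2 + 59/16*x + 3/4*y.
  reduce S modulo (f_1, f_2, g_3):
  remainder -1/4*x**2 + 31/8*x + 3/4*y - 3/4 ≠ 0; add g_4 = -1/4*x**2 + 31/8*x + 3/4*y - 3/4 to the basis.

The other S-polynomials (S(f_2,g_3), S(f_1,g_4), S(f_2,g_4), S(g_3,g_4)) all reduce to 0 modulo the current basis, so we have a Gröbner basis.
Inter-reduce: drop elements whose leading term is divisible by another's, tail-reduce, and make monic.
Reduced Gröbner basis: {x**2 - 31/2*x - 3*y + 3, x*y - 3/4*y + 3/4, y**2 + 1/4*x + 43/16*y - 59/16}.

Buchberger on the second generating set:
h_1 = 24*x*y - 18*y + 18, LT = x*y.
h_2 = -31*x*y - 12*y**2 - 4*x - 9*y + 33, LT = x*y.

S(h_1,h_2): lcm = x*y. S = -12/31*y**2 - 4/31*x - 129/124*y + 225/124.
  reduce S modulo (h_1, h_2):
  remainder -12/31*y**2 - 4/31*x - 129/124*y + 225/124 ≠ 0; add k_3 = -12/31*y**2 - 4/31*x - 129/124*y + 225/124 to the basis.

S(h_1,k_3): lcm = x*y**2. S = -1/3*x**2 - 43/16*x*y - 3/4*y**2 + 75/16*x + 3/4*y.
  reduce S modulo (h_1, h_2, k_3):
  remainder -1/3*x**2 + 79/16*x + 3/4*y - 3/2 ≠ 0; add k_4 = -1/3*x**2 + 79/16*x + 3/4*y - 3/2 to the basis.

The other S-polynomials (S(h_2,k_3), S(h_1,k_4), S(h_2,k_4), S(k_3,k_4)) all reduce to 0 modulo the current basis, so we have a Gröbner basis.
Inter-reduce: drop elements whose leading term is divisible by another's, tail-reduce, and make monic.
Reduced Gröbner basis: {x**2 - 237/16*x - 9/4*y + 9/2, x*y - 3/4*y + 3/4, y**2 + 1/3*x + 43/16*y - 75/16}.

These differ, so the ideals are not equal.

No, the ideals differ.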